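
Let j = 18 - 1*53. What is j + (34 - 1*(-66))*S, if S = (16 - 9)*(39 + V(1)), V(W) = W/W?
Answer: 27965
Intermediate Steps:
V(W) = 1
S = 280 (S = (16 - 9)*(39 + 1) = 7*40 = 280)
j = -35 (j = 18 - 53 = -35)
j + (34 - 1*(-66))*S = -35 + (34 - 1*(-66))*280 = -35 + (34 + 66)*280 = -35 + 100*280 = -35 + 28000 = 27965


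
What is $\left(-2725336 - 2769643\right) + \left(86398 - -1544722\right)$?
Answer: $-3863859$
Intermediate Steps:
$\left(-2725336 - 2769643\right) + \left(86398 - -1544722\right) = -5494979 + \left(86398 + 1544722\right) = -5494979 + 1631120 = -3863859$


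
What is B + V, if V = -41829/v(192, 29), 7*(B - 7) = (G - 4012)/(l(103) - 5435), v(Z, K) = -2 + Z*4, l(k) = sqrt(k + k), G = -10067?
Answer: -7481782007521/158388219878 + 14079*sqrt(206)/206773133 ≈ -47.236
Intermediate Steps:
l(k) = sqrt(2)*sqrt(k) (l(k) = sqrt(2*k) = sqrt(2)*sqrt(k))
v(Z, K) = -2 + 4*Z
B = 7 - 14079/(7*(-5435 + sqrt(206))) (B = 7 + ((-10067 - 4012)/(sqrt(2)*sqrt(103) - 5435))/7 = 7 + (-14079/(sqrt(206) - 5435))/7 = 7 + (-14079/(-5435 + sqrt(206)))/7 = 7 - 14079/(7*(-5435 + sqrt(206))) ≈ 7.3710)
V = -41829/766 (V = -41829/(-2 + 4*192) = -41829/(-2 + 768) = -41829/766 ≈ -54.607)
B + V = (1523931296/206773133 + 14079*sqrt(206)/206773133) - 41829/766 = -7481782007521/158388219878 + 14079*sqrt(206)/206773133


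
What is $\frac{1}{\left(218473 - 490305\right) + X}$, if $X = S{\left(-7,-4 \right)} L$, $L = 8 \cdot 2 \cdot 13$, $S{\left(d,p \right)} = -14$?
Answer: $- \frac{1}{274744} \approx -3.6398 \cdot 10^{-6}$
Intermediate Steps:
$L = 208$ ($L = 16 \cdot 13 = 208$)
$X = -2912$ ($X = \left(-14\right) 208 = -2912$)
$\frac{1}{\left(218473 - 490305\right) + X} = \frac{1}{\left(218473 - 490305\right) - 2912} = \frac{1}{-271832 - 2912} = \frac{1}{-274744} = - \frac{1}{274744}$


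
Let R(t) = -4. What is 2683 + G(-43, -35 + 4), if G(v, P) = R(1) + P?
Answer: 2648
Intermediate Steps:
G(v, P) = -4 + P
2683 + G(-43, -35 + 4) = 2683 + (-4 + (-35 + 4)) = 2683 + (-4 - 31) = 2683 - 35 = 2648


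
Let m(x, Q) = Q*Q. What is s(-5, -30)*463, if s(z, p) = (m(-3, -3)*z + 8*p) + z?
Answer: -134270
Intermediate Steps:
m(x, Q) = Q²
s(z, p) = 8*p + 10*z (s(z, p) = ((-3)²*z + 8*p) + z = (9*z + 8*p) + z = (8*p + 9*z) + z = 8*p + 10*z)
s(-5, -30)*463 = (8*(-30) + 10*(-5))*463 = (-240 - 50)*463 = -290*463 = -134270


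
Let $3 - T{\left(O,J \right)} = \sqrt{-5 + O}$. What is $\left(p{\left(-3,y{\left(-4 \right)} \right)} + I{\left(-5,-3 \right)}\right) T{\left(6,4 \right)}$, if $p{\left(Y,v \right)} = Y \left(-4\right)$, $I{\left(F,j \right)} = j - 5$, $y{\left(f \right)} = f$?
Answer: $8$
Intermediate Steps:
$T{\left(O,J \right)} = 3 - \sqrt{-5 + O}$
$I{\left(F,j \right)} = -5 + j$ ($I{\left(F,j \right)} = j - 5 = -5 + j$)
$p{\left(Y,v \right)} = - 4 Y$
$\left(p{\left(-3,y{\left(-4 \right)} \right)} + I{\left(-5,-3 \right)}\right) T{\left(6,4 \right)} = \left(\left(-4\right) \left(-3\right) - 8\right) \left(3 - \sqrt{-5 + 6}\right) = \left(12 - 8\right) \left(3 - \sqrt{1}\right) = 4 \left(3 - 1\right) = 4 \cdot 2 = 8$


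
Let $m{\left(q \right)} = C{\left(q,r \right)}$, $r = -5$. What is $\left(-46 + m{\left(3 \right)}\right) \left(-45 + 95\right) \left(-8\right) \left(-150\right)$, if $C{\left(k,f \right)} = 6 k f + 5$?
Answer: $-7860000$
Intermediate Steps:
$C{\left(k,f \right)} = 5 + 6 f k$ ($C{\left(k,f \right)} = 6 f k + 5 = 5 + 6 f k$)
$m{\left(q \right)} = 5 - 30 q$ ($m{\left(q \right)} = 5 + 6 \left(-5\right) q = 5 - 30 q$)
$\left(-46 + m{\left(3 \right)}\right) \left(-45 + 95\right) \left(-8\right) \left(-150\right) = \left(-46 + \left(5 - 90\right)\right) \left(-45 + 95\right) \left(-8\right) \left(-150\right) = \left(-46 + \left(5 - 90\right)\right) 50 \left(-8\right) \left(-150\right) = \left(-46 - 85\right) 50 \left(-8\right) \left(-150\right) = \left(-131\right) 50 \left(-8\right) \left(-150\right) = \left(-6550\right) \left(-8\right) \left(-150\right) = 52400 \left(-150\right) = -7860000$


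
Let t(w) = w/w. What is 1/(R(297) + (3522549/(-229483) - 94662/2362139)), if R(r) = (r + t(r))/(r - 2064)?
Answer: -957839004890079/14902688095617545 ≈ -0.064273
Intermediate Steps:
t(w) = 1
R(r) = (1 + r)/(-2064 + r) (R(r) = (r + 1)/(r - 2064) = (1 + r)/(-2064 + r))
1/(R(297) + (3522549/(-229483) - 94662/2362139)) = 1/((1 + 297)/(-2064 + 297) + (3522549/(-229483) - 94662/2362139)) = 1/(298/(-1767) + (3522549*(-1/229483) - 94662*1/2362139)) = 1/(-1/1767*298 + (-3522549/229483 - 94662/2362139)) = 1/(-298/1767 - 8342473692057/542070744137) = 1/(-14902688095617545/957839004890079) = -957839004890079/14902688095617545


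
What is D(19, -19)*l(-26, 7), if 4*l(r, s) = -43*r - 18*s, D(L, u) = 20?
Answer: 4960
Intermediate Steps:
l(r, s) = -43*r/4 - 9*s/2 (l(r, s) = (-43*r - 18*s)/4 = -43*r/4 - 9*s/2)
D(19, -19)*l(-26, 7) = 20*(-43/4*(-26) - 9/2*7) = 20*(559/2 - 63/2) = 20*248 = 4960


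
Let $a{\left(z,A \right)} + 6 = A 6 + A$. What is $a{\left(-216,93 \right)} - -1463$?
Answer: $2108$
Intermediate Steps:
$a{\left(z,A \right)} = -6 + 7 A$ ($a{\left(z,A \right)} = -6 + \left(A 6 + A\right) = -6 + \left(6 A + A\right) = -6 + 7 A$)
$a{\left(-216,93 \right)} - -1463 = \left(-6 + 7 \cdot 93\right) - -1463 = \left(-6 + 651\right) + 1463 = 645 + 1463 = 2108$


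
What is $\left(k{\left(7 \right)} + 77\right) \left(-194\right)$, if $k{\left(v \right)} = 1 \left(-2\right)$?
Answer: $-14550$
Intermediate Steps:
$k{\left(v \right)} = -2$
$\left(k{\left(7 \right)} + 77\right) \left(-194\right) = \left(-2 + 77\right) \left(-194\right) = 75 \left(-194\right) = -14550$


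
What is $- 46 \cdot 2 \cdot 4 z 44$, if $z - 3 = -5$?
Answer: $32384$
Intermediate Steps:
$z = -2$ ($z = 3 - 5 = -2$)
$- 46 \cdot 2 \cdot 4 z 44 = - 46 \cdot 2 \cdot 4 \left(-2\right) 44 = - 46 \cdot 8 \left(-2\right) 44 = \left(-46\right) \left(-16\right) 44 = 736 \cdot 44 = 32384$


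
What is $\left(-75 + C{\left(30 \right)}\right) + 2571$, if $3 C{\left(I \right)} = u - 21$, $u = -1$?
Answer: $\frac{7466}{3} \approx 2488.7$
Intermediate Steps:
$C{\left(I \right)} = - \frac{22}{3}$ ($C{\left(I \right)} = \frac{-1 - 21}{3} = \frac{1}{3} \left(-22\right) = - \frac{22}{3}$)
$\left(-75 + C{\left(30 \right)}\right) + 2571 = \left(-75 - \frac{22}{3}\right) + 2571 = - \frac{247}{3} + 2571 = \frac{7466}{3}$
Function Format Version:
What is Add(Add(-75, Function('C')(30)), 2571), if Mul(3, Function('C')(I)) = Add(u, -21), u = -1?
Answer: Rational(7466, 3) ≈ 2488.7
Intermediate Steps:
Function('C')(I) = Rational(-22, 3) (Function('C')(I) = Mul(Rational(1, 3), Add(-1, -21)) = Mul(Rational(1, 3), -22) = Rational(-22, 3))
Add(Add(-75, Function('C')(30)), 2571) = Add(Add(-75, Rational(-22, 3)), 2571) = Add(Rational(-247, 3), 2571) = Rational(7466, 3)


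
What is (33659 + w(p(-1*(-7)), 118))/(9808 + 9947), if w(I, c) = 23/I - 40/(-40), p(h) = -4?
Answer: 134617/79020 ≈ 1.7036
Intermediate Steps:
w(I, c) = 1 + 23/I (w(I, c) = 23/I - 40*(-1/40) = 23/I + 1 = 1 + 23/I)
(33659 + w(p(-1*(-7)), 118))/(9808 + 9947) = (33659 + (23 - 4)/(-4))/(9808 + 9947) = (33659 - ¼*19)/19755 = (33659 - 19/4)*(1/19755) = (134617/4)*(1/19755) = 134617/79020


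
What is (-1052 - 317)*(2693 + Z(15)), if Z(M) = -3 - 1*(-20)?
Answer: -3709990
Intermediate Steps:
Z(M) = 17 (Z(M) = -3 + 20 = 17)
(-1052 - 317)*(2693 + Z(15)) = (-1052 - 317)*(2693 + 17) = -1369*2710 = -3709990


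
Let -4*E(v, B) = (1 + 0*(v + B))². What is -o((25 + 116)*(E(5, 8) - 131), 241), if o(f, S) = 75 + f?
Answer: 73725/4 ≈ 18431.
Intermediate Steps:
E(v, B) = -¼ (E(v, B) = -(1 + 0*(v + B))²/4 = -(1 + 0*(B + v))²/4 = -(1 + 0)²/4 = -¼*1² = -¼*1 = -¼)
-o((25 + 116)*(E(5, 8) - 131), 241) = -(75 + (25 + 116)*(-¼ - 131)) = -(75 + 141*(-525/4)) = -(75 - 74025/4) = -1*(-73725/4) = 73725/4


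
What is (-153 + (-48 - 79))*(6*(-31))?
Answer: 52080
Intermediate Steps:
(-153 + (-48 - 79))*(6*(-31)) = (-153 - 127)*(-186) = -280*(-186) = 52080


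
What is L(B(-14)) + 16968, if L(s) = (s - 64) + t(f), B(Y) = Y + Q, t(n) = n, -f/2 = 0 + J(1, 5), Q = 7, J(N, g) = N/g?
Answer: 84483/5 ≈ 16897.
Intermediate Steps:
f = -⅖ (f = -2*(0 + 1/5) = -2*(0 + 1*(⅕)) = -2*(0 + ⅕) = -2*⅕ = -⅖ ≈ -0.40000)
B(Y) = 7 + Y (B(Y) = Y + 7 = 7 + Y)
L(s) = -322/5 + s (L(s) = (s - 64) - ⅖ = (-64 + s) - ⅖ = -322/5 + s)
L(B(-14)) + 16968 = (-322/5 + (7 - 14)) + 16968 = (-322/5 - 7) + 16968 = -357/5 + 16968 = 84483/5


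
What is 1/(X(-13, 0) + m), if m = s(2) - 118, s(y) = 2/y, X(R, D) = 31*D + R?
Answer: -1/130 ≈ -0.0076923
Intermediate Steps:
X(R, D) = R + 31*D
m = -117 (m = 2/2 - 118 = 2*(½) - 118 = 1 - 118 = -117)
1/(X(-13, 0) + m) = 1/((-13 + 31*0) - 117) = 1/((-13 + 0) - 117) = 1/(-13 - 117) = 1/(-130) = -1/130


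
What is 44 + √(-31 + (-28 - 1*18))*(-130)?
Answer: 44 - 130*I*√77 ≈ 44.0 - 1140.7*I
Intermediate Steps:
44 + √(-31 + (-28 - 1*18))*(-130) = 44 + √(-31 + (-28 - 18))*(-130) = 44 + √(-31 - 46)*(-130) = 44 + √(-77)*(-130) = 44 + (I*√77)*(-130) = 44 - 130*I*√77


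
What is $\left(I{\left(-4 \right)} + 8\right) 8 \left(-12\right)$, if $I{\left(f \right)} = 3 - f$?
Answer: $-1440$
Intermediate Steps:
$\left(I{\left(-4 \right)} + 8\right) 8 \left(-12\right) = \left(\left(3 - -4\right) + 8\right) 8 \left(-12\right) = \left(\left(3 + 4\right) + 8\right) 8 \left(-12\right) = \left(7 + 8\right) 8 \left(-12\right) = 15 \cdot 8 \left(-12\right) = 120 \left(-12\right) = -1440$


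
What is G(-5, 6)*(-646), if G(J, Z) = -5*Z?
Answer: 19380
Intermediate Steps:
G(-5, 6)*(-646) = -5*6*(-646) = -30*(-646) = 19380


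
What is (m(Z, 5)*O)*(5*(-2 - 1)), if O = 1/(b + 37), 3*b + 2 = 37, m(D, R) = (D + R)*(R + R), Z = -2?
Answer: -675/73 ≈ -9.2466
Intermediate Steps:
m(D, R) = 2*R*(D + R) (m(D, R) = (D + R)*(2*R) = 2*R*(D + R))
b = 35/3 (b = -⅔ + (⅓)*37 = -⅔ + 37/3 = 35/3 ≈ 11.667)
O = 3/146 (O = 1/(35/3 + 37) = 1/(146/3) = 3/146 ≈ 0.020548)
(m(Z, 5)*O)*(5*(-2 - 1)) = ((2*5*(-2 + 5))*(3/146))*(5*(-2 - 1)) = ((2*5*3)*(3/146))*(5*(-3)) = (30*(3/146))*(-15) = (45/73)*(-15) = -675/73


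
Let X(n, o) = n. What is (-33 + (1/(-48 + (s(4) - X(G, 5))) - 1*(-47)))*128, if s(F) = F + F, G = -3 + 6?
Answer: 76928/43 ≈ 1789.0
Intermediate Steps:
G = 3
s(F) = 2*F
(-33 + (1/(-48 + (s(4) - X(G, 5))) - 1*(-47)))*128 = (-33 + (1/(-48 + (2*4 - 1*3)) - 1*(-47)))*128 = (-33 + (1/(-48 + (8 - 3)) + 47))*128 = (-33 + (1/(-48 + 5) + 47))*128 = (-33 + (1/(-43) + 47))*128 = (-33 + (-1/43 + 47))*128 = (-33 + 2020/43)*128 = (601/43)*128 = 76928/43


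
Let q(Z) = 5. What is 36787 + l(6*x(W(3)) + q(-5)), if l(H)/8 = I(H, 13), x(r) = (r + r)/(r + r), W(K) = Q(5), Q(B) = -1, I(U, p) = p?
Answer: 36891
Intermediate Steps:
W(K) = -1
x(r) = 1 (x(r) = (2*r)/((2*r)) = (2*r)*(1/(2*r)) = 1)
l(H) = 104 (l(H) = 8*13 = 104)
36787 + l(6*x(W(3)) + q(-5)) = 36787 + 104 = 36891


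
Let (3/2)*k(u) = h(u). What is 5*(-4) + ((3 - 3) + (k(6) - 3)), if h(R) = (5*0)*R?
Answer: -23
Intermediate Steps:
h(R) = 0 (h(R) = 0*R = 0)
k(u) = 0 (k(u) = (⅔)*0 = 0)
5*(-4) + ((3 - 3) + (k(6) - 3)) = 5*(-4) + ((3 - 3) + (0 - 3)) = -20 + (0 - 3) = -20 - 3 = -23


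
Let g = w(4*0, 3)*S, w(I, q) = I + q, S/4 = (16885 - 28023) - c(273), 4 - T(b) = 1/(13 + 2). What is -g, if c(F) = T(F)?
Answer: 668516/5 ≈ 1.3370e+5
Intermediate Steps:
T(b) = 59/15 (T(b) = 4 - 1/(13 + 2) = 4 - 1/15 = 59/15)
c(F) = 59/15
S = -668516/15 (S = 4*((16885 - 28023) - 1*59/15) = 4*(-11138 - 59/15) = 4*(-167129/15) = -668516/15 ≈ -44568.)
g = -668516/5 (g = (4*0 + 3)*(-668516/15) = (0 + 3)*(-668516/15) = 3*(-668516/15) = -668516/5 ≈ -1.3370e+5)
-g = -1*(-668516/5) = 668516/5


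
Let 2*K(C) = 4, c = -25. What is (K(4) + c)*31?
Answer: -713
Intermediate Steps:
K(C) = 2 (K(C) = (1/2)*4 = 2)
(K(4) + c)*31 = (2 - 25)*31 = -23*31 = -713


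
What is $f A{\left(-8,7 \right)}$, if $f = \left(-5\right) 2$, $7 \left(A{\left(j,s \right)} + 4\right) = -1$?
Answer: $\frac{290}{7} \approx 41.429$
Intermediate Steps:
$A{\left(j,s \right)} = - \frac{29}{7}$ ($A{\left(j,s \right)} = -4 + \frac{1}{7} \left(-1\right) = -4 - \frac{1}{7} = - \frac{29}{7}$)
$f = -10$
$f A{\left(-8,7 \right)} = \left(-10\right) \left(- \frac{29}{7}\right) = \frac{290}{7}$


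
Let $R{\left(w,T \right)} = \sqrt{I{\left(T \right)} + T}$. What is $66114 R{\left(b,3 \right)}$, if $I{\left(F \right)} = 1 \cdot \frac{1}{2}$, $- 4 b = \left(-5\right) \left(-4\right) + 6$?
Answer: $33057 \sqrt{14} \approx 1.2369 \cdot 10^{5}$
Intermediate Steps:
$b = - \frac{13}{2}$ ($b = - \frac{\left(-5\right) \left(-4\right) + 6}{4} = - \frac{20 + 6}{4} = \left(- \frac{1}{4}\right) 26 = - \frac{13}{2} \approx -6.5$)
$I{\left(F \right)} = \frac{1}{2}$ ($I{\left(F \right)} = 1 \cdot \frac{1}{2} = \frac{1}{2}$)
$R{\left(w,T \right)} = \sqrt{\frac{1}{2} + T}$
$66114 R{\left(b,3 \right)} = 66114 \frac{\sqrt{2 + 4 \cdot 3}}{2} = 66114 \frac{\sqrt{2 + 12}}{2} = 66114 \frac{\sqrt{14}}{2} = 33057 \sqrt{14}$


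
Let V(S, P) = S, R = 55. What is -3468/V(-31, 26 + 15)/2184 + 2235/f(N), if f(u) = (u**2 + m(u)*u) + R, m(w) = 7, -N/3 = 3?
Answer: 12630967/411866 ≈ 30.668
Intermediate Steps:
N = -9 (N = -3*3 = -9)
f(u) = 55 + u**2 + 7*u (f(u) = (u**2 + 7*u) + 55 = 55 + u**2 + 7*u)
-3468/V(-31, 26 + 15)/2184 + 2235/f(N) = -3468/(-31)/2184 + 2235/(55 + (-9)**2 + 7*(-9)) = -3468*(-1/31)*(1/2184) + 2235/(55 + 81 - 63) = (3468/31)*(1/2184) + 2235/73 = 289/5642 + 2235*(1/73) = 289/5642 + 2235/73 = 12630967/411866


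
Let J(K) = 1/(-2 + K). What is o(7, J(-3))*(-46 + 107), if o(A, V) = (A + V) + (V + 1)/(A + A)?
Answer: 2928/7 ≈ 418.29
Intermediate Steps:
o(A, V) = A + V + (1 + V)/(2*A) (o(A, V) = (A + V) + (1 + V)/((2*A)) = (A + V) + (1 + V)*(1/(2*A)) = (A + V) + (1 + V)/(2*A) = A + V + (1 + V)/(2*A))
o(7, J(-3))*(-46 + 107) = ((1/2)*(1 + 1/(-2 - 3) + 2*7*(7 + 1/(-2 - 3)))/7)*(-46 + 107) = ((1/2)*(1/7)*(1 + 1/(-5) + 2*7*(7 + 1/(-5))))*61 = ((1/2)*(1/7)*(1 - 1/5 + 2*7*(7 - 1/5)))*61 = ((1/2)*(1/7)*(1 - 1/5 + 2*7*(34/5)))*61 = ((1/2)*(1/7)*(1 - 1/5 + 476/5))*61 = ((1/2)*(1/7)*96)*61 = (48/7)*61 = 2928/7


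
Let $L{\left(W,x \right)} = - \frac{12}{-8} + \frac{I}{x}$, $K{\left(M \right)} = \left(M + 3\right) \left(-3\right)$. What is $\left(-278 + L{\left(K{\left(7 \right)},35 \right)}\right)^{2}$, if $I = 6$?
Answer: $\frac{374151649}{4900} \approx 76358.0$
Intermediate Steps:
$K{\left(M \right)} = -9 - 3 M$ ($K{\left(M \right)} = \left(3 + M\right) \left(-3\right) = -9 - 3 M$)
$L{\left(W,x \right)} = \frac{3}{2} + \frac{6}{x}$ ($L{\left(W,x \right)} = - \frac{12}{-8} + \frac{6}{x} = \left(-12\right) \left(- \frac{1}{8}\right) + \frac{6}{x} = \frac{3}{2} + \frac{6}{x}$)
$\left(-278 + L{\left(K{\left(7 \right)},35 \right)}\right)^{2} = \left(-278 + \left(\frac{3}{2} + \frac{6}{35}\right)\right)^{2} = \left(-278 + \frac{117}{70}\right)^{2} = \left(- \frac{19343}{70}\right)^{2} = \frac{374151649}{4900}$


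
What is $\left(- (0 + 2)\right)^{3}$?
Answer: $-8$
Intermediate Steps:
$\left(- (0 + 2)\right)^{3} = \left(\left(-1\right) 2\right)^{3} = \left(-2\right)^{3} = -8$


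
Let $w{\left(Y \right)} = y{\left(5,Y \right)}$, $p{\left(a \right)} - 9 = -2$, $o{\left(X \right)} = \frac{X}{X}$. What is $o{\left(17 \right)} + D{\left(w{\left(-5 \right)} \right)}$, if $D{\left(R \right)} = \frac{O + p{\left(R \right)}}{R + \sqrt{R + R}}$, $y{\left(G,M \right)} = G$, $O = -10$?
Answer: $\frac{\sqrt{10}}{5} \approx 0.63246$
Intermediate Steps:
$o{\left(X \right)} = 1$
$p{\left(a \right)} = 7$ ($p{\left(a \right)} = 9 - 2 = 7$)
$w{\left(Y \right)} = 5$
$D{\left(R \right)} = - \frac{3}{R + \sqrt{2} \sqrt{R}}$ ($D{\left(R \right)} = \frac{-10 + 7}{R + \sqrt{R + R}} = - \frac{3}{R + \sqrt{2 R}} = - \frac{3}{R + \sqrt{2} \sqrt{R}}$)
$o{\left(17 \right)} + D{\left(w{\left(-5 \right)} \right)} = 1 - \frac{3}{5 + \sqrt{2} \sqrt{5}} = 1 - \frac{3}{5 + \sqrt{10}}$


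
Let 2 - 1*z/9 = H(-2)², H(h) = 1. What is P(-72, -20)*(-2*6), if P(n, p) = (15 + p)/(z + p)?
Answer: -60/11 ≈ -5.4545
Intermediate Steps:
z = 9 (z = 18 - 9*1² = 18 - 9*1 = 18 - 9 = 9)
P(n, p) = (15 + p)/(9 + p)
P(-72, -20)*(-2*6) = ((15 - 20)/(9 - 20))*(-2*6) = (-5/(-11))*(-12) = -1/11*(-5)*(-12) = (5/11)*(-12) = -60/11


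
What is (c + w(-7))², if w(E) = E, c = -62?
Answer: 4761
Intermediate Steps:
(c + w(-7))² = (-62 - 7)² = (-69)² = 4761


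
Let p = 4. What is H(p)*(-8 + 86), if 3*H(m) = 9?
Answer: 234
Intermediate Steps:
H(m) = 3 (H(m) = (⅓)*9 = 3)
H(p)*(-8 + 86) = 3*(-8 + 86) = 3*78 = 234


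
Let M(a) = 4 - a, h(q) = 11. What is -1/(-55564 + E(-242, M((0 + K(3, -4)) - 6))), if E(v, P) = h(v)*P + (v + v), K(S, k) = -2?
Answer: 1/55916 ≈ 1.7884e-5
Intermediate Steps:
E(v, P) = 2*v + 11*P (E(v, P) = 11*P + (v + v) = 11*P + 2*v = 2*v + 11*P)
-1/(-55564 + E(-242, M((0 + K(3, -4)) - 6))) = -1/(-55564 + (2*(-242) + 11*(4 - ((0 - 2) - 6)))) = -1/(-55564 + (-484 + 11*(4 - (-2 - 6)))) = -1/(-55564 + (-484 + 11*(4 - 1*(-8)))) = -1/(-55564 + (-484 + 11*(4 + 8))) = -1/(-55564 + (-484 + 11*12)) = -1/(-55564 + (-484 + 132)) = -1/(-55564 - 352) = -1/(-55916) = -1*(-1/55916) = 1/55916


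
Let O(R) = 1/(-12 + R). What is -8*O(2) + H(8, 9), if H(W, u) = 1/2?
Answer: 13/10 ≈ 1.3000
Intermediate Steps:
H(W, u) = ½
-8*O(2) + H(8, 9) = -8/(-12 + 2) + ½ = -8/(-10) + ½ = -8*(-⅒) + ½ = ⅘ + ½ = 13/10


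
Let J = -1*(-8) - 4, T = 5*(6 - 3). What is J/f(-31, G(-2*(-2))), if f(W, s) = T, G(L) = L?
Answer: 4/15 ≈ 0.26667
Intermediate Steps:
T = 15 (T = 5*3 = 15)
f(W, s) = 15
J = 4 (J = 8 - 4 = 4)
J/f(-31, G(-2*(-2))) = 4/15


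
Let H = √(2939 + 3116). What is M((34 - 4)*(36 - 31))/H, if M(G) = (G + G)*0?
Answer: 0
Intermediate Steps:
H = √6055 ≈ 77.814
M(G) = 0 (M(G) = (2*G)*0 = 0)
M((34 - 4)*(36 - 31))/H = 0/(√6055) = 0*(√6055/6055) = 0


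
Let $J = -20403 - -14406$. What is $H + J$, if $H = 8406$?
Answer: $2409$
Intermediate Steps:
$J = -5997$ ($J = -20403 + 14406 = -5997$)
$H + J = 8406 - 5997 = 2409$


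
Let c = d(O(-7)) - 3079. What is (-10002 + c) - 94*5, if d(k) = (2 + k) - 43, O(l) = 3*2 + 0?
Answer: -13586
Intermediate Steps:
O(l) = 6 (O(l) = 6 + 0 = 6)
d(k) = -41 + k
c = -3114 (c = (-41 + 6) - 3079 = -35 - 3079 = -3114)
(-10002 + c) - 94*5 = (-10002 - 3114) - 94*5 = -13116 - 470 = -13586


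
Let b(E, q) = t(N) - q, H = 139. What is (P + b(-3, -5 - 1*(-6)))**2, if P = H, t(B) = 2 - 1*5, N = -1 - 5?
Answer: 18225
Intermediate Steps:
N = -6
t(B) = -3 (t(B) = 2 - 5 = -3)
b(E, q) = -3 - q
P = 139
(P + b(-3, -5 - 1*(-6)))**2 = (139 + (-3 - (-5 - 1*(-6))))**2 = (139 + (-3 - (-5 + 6)))**2 = (139 + (-3 - 1*1))**2 = (139 + (-3 - 1))**2 = (139 - 4)**2 = 135**2 = 18225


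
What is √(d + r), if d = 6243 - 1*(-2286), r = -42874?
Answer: I*√34345 ≈ 185.32*I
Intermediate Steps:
d = 8529 (d = 6243 + 2286 = 8529)
√(d + r) = √(8529 - 42874) = √(-34345) = I*√34345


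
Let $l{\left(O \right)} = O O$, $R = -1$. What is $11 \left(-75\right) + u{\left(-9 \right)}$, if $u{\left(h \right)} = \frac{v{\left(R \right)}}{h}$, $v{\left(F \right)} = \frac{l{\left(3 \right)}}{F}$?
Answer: $-824$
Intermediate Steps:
$l{\left(O \right)} = O^{2}$
$v{\left(F \right)} = \frac{9}{F}$ ($v{\left(F \right)} = \frac{3^{2}}{F} = \frac{9}{F}$)
$u{\left(h \right)} = - \frac{9}{h}$ ($u{\left(h \right)} = \frac{9 \frac{1}{-1}}{h} = \frac{9 \left(-1\right)}{h} = - \frac{9}{h}$)
$11 \left(-75\right) + u{\left(-9 \right)} = 11 \left(-75\right) - \frac{9}{-9} = -825 - -1 = -825 + 1 = -824$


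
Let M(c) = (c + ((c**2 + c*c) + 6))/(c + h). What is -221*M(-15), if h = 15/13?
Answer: 140777/20 ≈ 7038.9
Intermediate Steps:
h = 15/13 (h = 15*(1/13) = 15/13 ≈ 1.1538)
M(c) = (6 + c + 2*c**2)/(15/13 + c) (M(c) = (c + ((c**2 + c*c) + 6))/(c + 15/13) = (c + ((c**2 + c**2) + 6))/(15/13 + c) = (c + (2*c**2 + 6))/(15/13 + c) = (c + (6 + 2*c**2))/(15/13 + c) = (6 + c + 2*c**2)/(15/13 + c))
-221*M(-15) = -2873*(6 - 15 + 2*(-15)**2)/(15 + 13*(-15)) = -2873*(6 - 15 + 2*225)/(15 - 195) = -2873*(6 - 15 + 450)/(-180) = -2873*(-1)*441/180 = -221*(-637/20) = 140777/20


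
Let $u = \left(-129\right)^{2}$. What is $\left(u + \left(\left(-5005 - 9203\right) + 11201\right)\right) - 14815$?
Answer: $-1181$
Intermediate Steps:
$u = 16641$
$\left(u + \left(\left(-5005 - 9203\right) + 11201\right)\right) - 14815 = \left(16641 + \left(\left(-5005 - 9203\right) + 11201\right)\right) - 14815 = \left(16641 + \left(-14208 + 11201\right)\right) - 14815 = \left(16641 - 3007\right) - 14815 = 13634 - 14815 = -1181$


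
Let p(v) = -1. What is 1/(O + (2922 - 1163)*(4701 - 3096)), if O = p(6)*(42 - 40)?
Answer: 1/2823193 ≈ 3.5421e-7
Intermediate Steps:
O = -2 (O = -(42 - 40) = -1*2 = -2)
1/(O + (2922 - 1163)*(4701 - 3096)) = 1/(-2 + (2922 - 1163)*(4701 - 3096)) = 1/(-2 + 1759*1605) = 1/(-2 + 2823195) = 1/2823193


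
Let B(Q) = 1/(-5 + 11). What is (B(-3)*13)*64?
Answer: 416/3 ≈ 138.67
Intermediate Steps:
B(Q) = ⅙ (B(Q) = 1/6 = ⅙)
(B(-3)*13)*64 = ((⅙)*13)*64 = (13/6)*64 = 416/3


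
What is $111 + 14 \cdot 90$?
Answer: $1371$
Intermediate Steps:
$111 + 14 \cdot 90 = 111 + 1260 = 1371$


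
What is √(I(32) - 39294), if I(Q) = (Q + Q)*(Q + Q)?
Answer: I*√35198 ≈ 187.61*I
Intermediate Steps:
I(Q) = 4*Q² (I(Q) = (2*Q)*(2*Q) = 4*Q²)
√(I(32) - 39294) = √(4*32² - 39294) = √(4*1024 - 39294) = √(4096 - 39294) = √(-35198) = I*√35198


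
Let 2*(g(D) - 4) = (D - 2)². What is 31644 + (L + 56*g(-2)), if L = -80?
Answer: 32236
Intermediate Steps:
g(D) = 4 + (-2 + D)²/2 (g(D) = 4 + (D - 2)²/2 = 4 + (-2 + D)²/2)
31644 + (L + 56*g(-2)) = 31644 + (-80 + 56*(4 + (-2 - 2)²/2)) = 31644 + (-80 + 56*(4 + (½)*(-4)²)) = 31644 + (-80 + 56*(4 + (½)*16)) = 31644 + (-80 + 56*(4 + 8)) = 31644 + (-80 + 56*12) = 31644 + (-80 + 672) = 31644 + 592 = 32236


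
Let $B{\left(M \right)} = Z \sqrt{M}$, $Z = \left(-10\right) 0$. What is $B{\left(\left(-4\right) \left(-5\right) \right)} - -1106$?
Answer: $1106$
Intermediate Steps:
$Z = 0$
$B{\left(M \right)} = 0$ ($B{\left(M \right)} = 0 \sqrt{M} = 0$)
$B{\left(\left(-4\right) \left(-5\right) \right)} - -1106 = 0 - -1106 = 0 + 1106 = 1106$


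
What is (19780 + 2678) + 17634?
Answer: 40092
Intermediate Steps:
(19780 + 2678) + 17634 = 22458 + 17634 = 40092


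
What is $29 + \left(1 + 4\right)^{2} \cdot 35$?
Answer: $904$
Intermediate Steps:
$29 + \left(1 + 4\right)^{2} \cdot 35 = 29 + 5^{2} \cdot 35 = 29 + 25 \cdot 35 = 29 + 875 = 904$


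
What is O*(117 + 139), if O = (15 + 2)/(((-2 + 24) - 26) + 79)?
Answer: 4352/75 ≈ 58.027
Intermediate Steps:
O = 17/75 (O = 17/((22 - 26) + 79) = 17/(-4 + 79) = 17/75 ≈ 0.22667)
O*(117 + 139) = 17*(117 + 139)/75 = (17/75)*256 = 4352/75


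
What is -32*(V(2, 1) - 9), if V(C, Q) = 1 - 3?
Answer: 352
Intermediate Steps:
V(C, Q) = -2
-32*(V(2, 1) - 9) = -32*(-2 - 9) = -32*(-11) = 352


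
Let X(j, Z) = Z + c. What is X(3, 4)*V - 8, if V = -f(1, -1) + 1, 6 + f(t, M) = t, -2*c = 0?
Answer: 16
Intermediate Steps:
c = 0 (c = -1/2*0 = 0)
f(t, M) = -6 + t
V = 6 (V = -(-6 + 1) + 1 = -1*(-5) + 1 = 5 + 1 = 6)
X(j, Z) = Z (X(j, Z) = Z + 0 = Z)
X(3, 4)*V - 8 = 4*6 - 8 = 24 - 8 = 16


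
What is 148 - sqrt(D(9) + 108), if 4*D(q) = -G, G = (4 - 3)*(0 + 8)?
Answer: 148 - sqrt(106) ≈ 137.70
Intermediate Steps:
G = 8 (G = 1*8 = 8)
D(q) = -2 (D(q) = (-1*8)/4 = (1/4)*(-8) = -2)
148 - sqrt(D(9) + 108) = 148 - sqrt(-2 + 108) = 148 - sqrt(106)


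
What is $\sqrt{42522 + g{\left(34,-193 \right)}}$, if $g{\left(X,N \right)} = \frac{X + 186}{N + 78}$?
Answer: $\frac{\sqrt{22493126}}{23} \approx 206.2$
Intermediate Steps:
$g{\left(X,N \right)} = \frac{186 + X}{78 + N}$
$\sqrt{42522 + g{\left(34,-193 \right)}} = \sqrt{42522 + \frac{186 + 34}{78 - 193}} = \sqrt{42522 + \frac{1}{-115} \cdot 220} = \sqrt{42522 - \frac{44}{23}} = \sqrt{\frac{977962}{23}} = \frac{\sqrt{22493126}}{23}$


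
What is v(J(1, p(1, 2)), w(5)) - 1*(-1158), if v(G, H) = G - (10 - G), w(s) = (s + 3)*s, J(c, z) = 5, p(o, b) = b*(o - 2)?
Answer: 1158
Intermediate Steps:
p(o, b) = b*(-2 + o)
w(s) = s*(3 + s) (w(s) = (3 + s)*s = s*(3 + s))
v(G, H) = -10 + 2*G (v(G, H) = G + (-10 + G) = -10 + 2*G)
v(J(1, p(1, 2)), w(5)) - 1*(-1158) = (-10 + 2*5) - 1*(-1158) = (-10 + 10) + 1158 = 0 + 1158 = 1158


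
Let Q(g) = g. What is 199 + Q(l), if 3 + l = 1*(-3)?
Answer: 193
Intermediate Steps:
l = -6 (l = -3 + 1*(-3) = -3 - 3 = -6)
199 + Q(l) = 199 - 6 = 193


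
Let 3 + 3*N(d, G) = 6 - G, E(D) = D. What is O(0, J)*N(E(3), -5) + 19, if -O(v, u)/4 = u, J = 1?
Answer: 25/3 ≈ 8.3333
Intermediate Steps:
O(v, u) = -4*u
N(d, G) = 1 - G/3 (N(d, G) = -1 + (6 - G)/3 = -1 + (2 - G/3) = 1 - G/3)
O(0, J)*N(E(3), -5) + 19 = (-4*1)*(1 - 1/3*(-5)) + 19 = -4*(1 + 5/3) + 19 = -4*8/3 + 19 = -32/3 + 19 = 25/3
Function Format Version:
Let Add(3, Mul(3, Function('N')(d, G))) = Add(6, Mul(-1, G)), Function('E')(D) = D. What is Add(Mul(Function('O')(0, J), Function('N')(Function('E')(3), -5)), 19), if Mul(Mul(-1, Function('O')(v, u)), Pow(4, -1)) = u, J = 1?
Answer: Rational(25, 3) ≈ 8.3333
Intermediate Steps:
Function('O')(v, u) = Mul(-4, u)
Function('N')(d, G) = Add(1, Mul(Rational(-1, 3), G)) (Function('N')(d, G) = Add(-1, Mul(Rational(1, 3), Add(6, Mul(-1, G)))) = Add(-1, Add(2, Mul(Rational(-1, 3), G))) = Add(1, Mul(Rational(-1, 3), G)))
Add(Mul(Function('O')(0, J), Function('N')(Function('E')(3), -5)), 19) = Add(Mul(Mul(-4, 1), Add(1, Mul(Rational(-1, 3), -5))), 19) = Add(Mul(-4, Add(1, Rational(5, 3))), 19) = Add(Mul(-4, Rational(8, 3)), 19) = Add(Rational(-32, 3), 19) = Rational(25, 3)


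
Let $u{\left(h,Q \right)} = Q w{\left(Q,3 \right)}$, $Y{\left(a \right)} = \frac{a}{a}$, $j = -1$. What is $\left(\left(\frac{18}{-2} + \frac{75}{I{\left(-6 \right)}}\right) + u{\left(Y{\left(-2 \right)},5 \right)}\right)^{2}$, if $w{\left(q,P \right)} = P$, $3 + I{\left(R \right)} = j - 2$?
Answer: $\frac{169}{4} \approx 42.25$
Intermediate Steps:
$I{\left(R \right)} = -6$ ($I{\left(R \right)} = -3 - 3 = -6$)
$Y{\left(a \right)} = 1$
$u{\left(h,Q \right)} = 3 Q$ ($u{\left(h,Q \right)} = Q 3 = 3 Q$)
$\left(\left(\frac{18}{-2} + \frac{75}{I{\left(-6 \right)}}\right) + u{\left(Y{\left(-2 \right)},5 \right)}\right)^{2} = \left(\left(\frac{18}{-2} + \frac{75}{-6}\right) + 3 \cdot 5\right)^{2} = \left(\left(18 \left(- \frac{1}{2}\right) + 75 \left(- \frac{1}{6}\right)\right) + 15\right)^{2} = \left(\left(-9 - \frac{25}{2}\right) + 15\right)^{2} = \left(- \frac{43}{2} + 15\right)^{2} = \left(- \frac{13}{2}\right)^{2} = \frac{169}{4}$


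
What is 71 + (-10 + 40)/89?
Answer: 6349/89 ≈ 71.337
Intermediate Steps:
71 + (-10 + 40)/89 = 71 + (1/89)*30 = 71 + 30/89 = 6349/89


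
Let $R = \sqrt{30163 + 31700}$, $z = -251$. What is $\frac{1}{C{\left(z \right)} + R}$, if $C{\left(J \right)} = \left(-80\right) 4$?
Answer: $- \frac{320}{40537} - \frac{\sqrt{61863}}{40537} \approx -0.01403$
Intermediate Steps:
$C{\left(J \right)} = -320$
$R = \sqrt{61863} \approx 248.72$
$\frac{1}{C{\left(z \right)} + R} = \frac{1}{-320 + \sqrt{61863}}$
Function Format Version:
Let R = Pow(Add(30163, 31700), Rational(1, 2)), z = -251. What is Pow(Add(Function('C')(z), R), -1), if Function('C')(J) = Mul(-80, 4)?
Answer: Add(Rational(-320, 40537), Mul(Rational(-1, 40537), Pow(61863, Rational(1, 2)))) ≈ -0.014030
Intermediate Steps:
Function('C')(J) = -320
R = Pow(61863, Rational(1, 2)) ≈ 248.72
Pow(Add(Function('C')(z), R), -1) = Pow(Add(-320, Pow(61863, Rational(1, 2))), -1)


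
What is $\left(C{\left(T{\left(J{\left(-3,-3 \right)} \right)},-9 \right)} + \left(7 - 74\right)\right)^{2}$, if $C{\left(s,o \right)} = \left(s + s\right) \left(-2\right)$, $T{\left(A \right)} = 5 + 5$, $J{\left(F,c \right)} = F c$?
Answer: $11449$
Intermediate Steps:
$T{\left(A \right)} = 10$
$C{\left(s,o \right)} = - 4 s$ ($C{\left(s,o \right)} = 2 s \left(-2\right) = - 4 s$)
$\left(C{\left(T{\left(J{\left(-3,-3 \right)} \right)},-9 \right)} + \left(7 - 74\right)\right)^{2} = \left(\left(-4\right) 10 + \left(7 - 74\right)\right)^{2} = \left(-40 + \left(7 - 74\right)\right)^{2} = \left(-40 - 67\right)^{2} = \left(-107\right)^{2} = 11449$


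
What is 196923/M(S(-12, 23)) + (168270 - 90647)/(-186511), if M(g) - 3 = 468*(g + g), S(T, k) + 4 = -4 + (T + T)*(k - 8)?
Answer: -1627311792/1647250805 ≈ -0.98790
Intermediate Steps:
S(T, k) = -8 + 2*T*(-8 + k) (S(T, k) = -4 + (-4 + (T + T)*(k - 8)) = -4 + (-4 + (2*T)*(-8 + k)) = -4 + (-4 + 2*T*(-8 + k)) = -8 + 2*T*(-8 + k))
M(g) = 3 + 936*g (M(g) = 3 + 468*(g + g) = 3 + 468*(2*g) = 3 + 936*g)
196923/M(S(-12, 23)) + (168270 - 90647)/(-186511) = 196923/(3 + 936*(-8 - 16*(-12) + 2*(-12)*23)) + (168270 - 90647)/(-186511) = 196923/(3 + 936*(-8 + 192 - 552)) + 77623*(-1/186511) = 196923/(3 + 936*(-368)) - 5971/14347 = 196923/(3 - 344448) - 5971/14347 = 196923/(-344445) - 5971/14347 = 196923*(-1/344445) - 5971/14347 = -65641/114815 - 5971/14347 = -1627311792/1647250805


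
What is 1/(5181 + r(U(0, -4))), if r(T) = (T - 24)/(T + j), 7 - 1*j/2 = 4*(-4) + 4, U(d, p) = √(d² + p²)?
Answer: 21/108791 ≈ 0.00019303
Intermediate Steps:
j = 38 (j = 14 - 2*(4*(-4) + 4) = 14 - 2*(-16 + 4) = 14 - 2*(-12) = 14 + 24 = 38)
r(T) = (-24 + T)/(38 + T) (r(T) = (T - 24)/(T + 38) = (-24 + T)/(38 + T))
1/(5181 + r(U(0, -4))) = 1/(5181 + (-24 + √(0² + (-4)²))/(38 + √(0² + (-4)²))) = 1/(5181 + (-24 + √(0 + 16))/(38 + √(0 + 16))) = 1/(5181 + (-24 + √16)/(38 + √16)) = 1/(5181 + (-24 + 4)/(38 + 4)) = 1/(5181 - 20/42) = 1/(5181 + (1/42)*(-20)) = 1/(5181 - 10/21) = 1/(108791/21) = 21/108791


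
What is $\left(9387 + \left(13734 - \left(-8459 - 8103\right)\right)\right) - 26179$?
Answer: $13504$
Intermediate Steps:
$\left(9387 + \left(13734 - \left(-8459 - 8103\right)\right)\right) - 26179 = \left(9387 + \left(13734 - -16562\right)\right) - 26179 = \left(9387 + \left(13734 + 16562\right)\right) - 26179 = \left(9387 + 30296\right) - 26179 = 39683 - 26179 = 13504$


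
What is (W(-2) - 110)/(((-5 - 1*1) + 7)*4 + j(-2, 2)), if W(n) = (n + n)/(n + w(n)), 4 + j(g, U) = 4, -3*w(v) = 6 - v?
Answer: -191/7 ≈ -27.286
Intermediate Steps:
w(v) = -2 + v/3 (w(v) = -(6 - v)/3 = -2 + v/3)
j(g, U) = 0 (j(g, U) = -4 + 4 = 0)
W(n) = 2*n/(-2 + 4*n/3) (W(n) = (n + n)/(n + (-2 + n/3)) = (2*n)/(-2 + 4*n/3) = 2*n/(-2 + 4*n/3))
(W(-2) - 110)/(((-5 - 1*1) + 7)*4 + j(-2, 2)) = (3*(-2)/(-3 + 2*(-2)) - 110)/(((-5 - 1*1) + 7)*4 + 0) = (3*(-2)/(-3 - 4) - 110)/(((-5 - 1) + 7)*4 + 0) = (3*(-2)/(-7) - 110)/((-6 + 7)*4 + 0) = (3*(-2)*(-⅐) - 110)/(1*4 + 0) = (6/7 - 110)/(4 + 0) = -764/7/4 = (¼)*(-764/7) = -191/7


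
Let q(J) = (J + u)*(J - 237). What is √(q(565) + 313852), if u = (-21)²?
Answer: 2*√160955 ≈ 802.38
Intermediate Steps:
u = 441
q(J) = (-237 + J)*(441 + J) (q(J) = (J + 441)*(J - 237) = (441 + J)*(-237 + J) = (-237 + J)*(441 + J))
√(q(565) + 313852) = √((-104517 + 565² + 204*565) + 313852) = √((-104517 + 319225 + 115260) + 313852) = √(329968 + 313852) = √643820 = 2*√160955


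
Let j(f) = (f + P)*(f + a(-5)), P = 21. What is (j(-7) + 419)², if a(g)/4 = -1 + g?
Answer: 225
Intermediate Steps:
a(g) = -4 + 4*g (a(g) = 4*(-1 + g) = -4 + 4*g)
j(f) = (-24 + f)*(21 + f) (j(f) = (f + 21)*(f + (-4 + 4*(-5))) = (21 + f)*(f + (-4 - 20)) = (21 + f)*(f - 24) = (21 + f)*(-24 + f) = (-24 + f)*(21 + f))
(j(-7) + 419)² = ((-504 + (-7)² - 3*(-7)) + 419)² = ((-504 + 49 + 21) + 419)² = (-434 + 419)² = (-15)² = 225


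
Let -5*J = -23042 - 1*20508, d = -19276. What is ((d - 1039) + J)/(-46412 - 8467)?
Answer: 1055/4989 ≈ 0.21147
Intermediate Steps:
J = 8710 (J = -(-23042 - 1*20508)/5 = -(-23042 - 20508)/5 = -⅕*(-43550) = 8710)
((d - 1039) + J)/(-46412 - 8467) = ((-19276 - 1039) + 8710)/(-46412 - 8467) = (-20315 + 8710)/(-54879) = -11605*(-1/54879) = 1055/4989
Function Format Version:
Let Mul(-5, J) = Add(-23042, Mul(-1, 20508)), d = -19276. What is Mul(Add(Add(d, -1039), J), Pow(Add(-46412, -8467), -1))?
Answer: Rational(1055, 4989) ≈ 0.21147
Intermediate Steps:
J = 8710 (J = Mul(Rational(-1, 5), Add(-23042, Mul(-1, 20508))) = Mul(Rational(-1, 5), Add(-23042, -20508)) = Mul(Rational(-1, 5), -43550) = 8710)
Mul(Add(Add(d, -1039), J), Pow(Add(-46412, -8467), -1)) = Mul(Add(Add(-19276, -1039), 8710), Pow(Add(-46412, -8467), -1)) = Mul(Add(-20315, 8710), Pow(-54879, -1)) = Mul(-11605, Rational(-1, 54879)) = Rational(1055, 4989)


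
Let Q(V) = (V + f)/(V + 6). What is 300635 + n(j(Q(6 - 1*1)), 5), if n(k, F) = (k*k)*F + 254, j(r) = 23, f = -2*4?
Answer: 303534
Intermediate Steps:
f = -8
Q(V) = (-8 + V)/(6 + V) (Q(V) = (V - 8)/(V + 6) = (-8 + V)/(6 + V))
n(k, F) = 254 + F*k² (n(k, F) = k²*F + 254 = F*k² + 254 = 254 + F*k²)
300635 + n(j(Q(6 - 1*1)), 5) = 300635 + (254 + 5*23²) = 300635 + (254 + 5*529) = 300635 + (254 + 2645) = 300635 + 2899 = 303534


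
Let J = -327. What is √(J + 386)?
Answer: √59 ≈ 7.6811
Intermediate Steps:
√(J + 386) = √(-327 + 386) = √59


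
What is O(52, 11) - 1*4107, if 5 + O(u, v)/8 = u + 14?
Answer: -3619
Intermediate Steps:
O(u, v) = 72 + 8*u (O(u, v) = -40 + 8*(u + 14) = -40 + 8*(14 + u) = -40 + (112 + 8*u) = 72 + 8*u)
O(52, 11) - 1*4107 = (72 + 8*52) - 1*4107 = (72 + 416) - 4107 = 488 - 4107 = -3619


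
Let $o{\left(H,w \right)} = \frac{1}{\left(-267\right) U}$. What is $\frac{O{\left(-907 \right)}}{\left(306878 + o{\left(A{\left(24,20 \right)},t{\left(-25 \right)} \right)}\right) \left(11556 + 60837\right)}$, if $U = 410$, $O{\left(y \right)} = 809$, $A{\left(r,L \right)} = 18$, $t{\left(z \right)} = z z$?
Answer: $\frac{29520410}{810655237256329} \approx 3.6415 \cdot 10^{-8}$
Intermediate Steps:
$t{\left(z \right)} = z^{2}$
$o{\left(H,w \right)} = - \frac{1}{109470}$ ($o{\left(H,w \right)} = \frac{1}{\left(-267\right) 410} = \left(- \frac{1}{267}\right) \frac{1}{410} = - \frac{1}{109470}$)
$\frac{O{\left(-907 \right)}}{\left(306878 + o{\left(A{\left(24,20 \right)},t{\left(-25 \right)} \right)}\right) \left(11556 + 60837\right)} = \frac{809}{\left(306878 - \frac{1}{109470}\right) \left(11556 + 60837\right)} = \frac{809}{\frac{33593934659}{109470} \cdot 72393} = \frac{809}{\frac{810655237256329}{36490}} = 809 \cdot \frac{36490}{810655237256329} = \frac{29520410}{810655237256329}$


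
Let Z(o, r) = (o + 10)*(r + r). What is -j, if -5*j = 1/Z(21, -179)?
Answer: -1/55490 ≈ -1.8021e-5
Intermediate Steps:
Z(o, r) = 2*r*(10 + o) (Z(o, r) = (10 + o)*(2*r) = 2*r*(10 + o))
j = 1/55490 (j = -(-1/(358*(10 + 21)))/5 = -1/(5*(2*(-179)*31)) = -⅕/(-11098) = -⅕*(-1/11098) = 1/55490 ≈ 1.8021e-5)
-j = -1*1/55490 = -1/55490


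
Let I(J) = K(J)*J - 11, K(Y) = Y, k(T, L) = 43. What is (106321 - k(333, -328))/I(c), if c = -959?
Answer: 53139/459835 ≈ 0.11556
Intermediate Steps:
I(J) = -11 + J² (I(J) = J*J - 11 = J² - 11 = -11 + J²)
(106321 - k(333, -328))/I(c) = (106321 - 1*43)/(-11 + (-959)²) = (106321 - 43)/(-11 + 919681) = 106278/919670 = 106278*(1/919670) = 53139/459835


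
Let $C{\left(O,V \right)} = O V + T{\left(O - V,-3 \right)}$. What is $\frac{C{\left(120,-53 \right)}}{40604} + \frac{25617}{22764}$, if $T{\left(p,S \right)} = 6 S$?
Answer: $\frac{74580323}{77025788} \approx 0.96825$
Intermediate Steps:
$C{\left(O,V \right)} = -18 + O V$ ($C{\left(O,V \right)} = O V + 6 \left(-3\right) = O V - 18 = -18 + O V$)
$\frac{C{\left(120,-53 \right)}}{40604} + \frac{25617}{22764} = \frac{-18 + 120 \left(-53\right)}{40604} + \frac{25617}{22764} = \left(-18 - 6360\right) \frac{1}{40604} + 25617 \cdot \frac{1}{22764} = \left(-6378\right) \frac{1}{40604} + \frac{8539}{7588} = - \frac{3189}{20302} + \frac{8539}{7588} = \frac{74580323}{77025788}$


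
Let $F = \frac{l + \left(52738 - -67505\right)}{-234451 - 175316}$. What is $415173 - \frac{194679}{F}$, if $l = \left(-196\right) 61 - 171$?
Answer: $\frac{124659873861}{108116} \approx 1.153 \cdot 10^{6}$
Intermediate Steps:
$l = -12127$ ($l = -11956 - 171 = -12127$)
$F = - \frac{108116}{409767}$ ($F = \frac{-12127 + \left(52738 - -67505\right)}{-234451 - 175316} = \frac{-12127 + \left(52738 + 67505\right)}{-409767} = \left(-12127 + 120243\right) \left(- \frac{1}{409767}\right) = 108116 \left(- \frac{1}{409767}\right) = - \frac{108116}{409767} \approx -0.26385$)
$415173 - \frac{194679}{F} = 415173 - \frac{194679}{- \frac{108116}{409767}} = 415173 - - \frac{79773029793}{108116} = 415173 + \frac{79773029793}{108116} = \frac{124659873861}{108116}$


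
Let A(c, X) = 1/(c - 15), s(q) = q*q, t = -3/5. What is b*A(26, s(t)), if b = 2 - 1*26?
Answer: -24/11 ≈ -2.1818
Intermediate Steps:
t = -⅗ (t = -3*⅕ = -⅗ ≈ -0.60000)
s(q) = q²
b = -24 (b = 2 - 26 = -24)
A(c, X) = 1/(-15 + c)
b*A(26, s(t)) = -24/(-15 + 26) = -24/11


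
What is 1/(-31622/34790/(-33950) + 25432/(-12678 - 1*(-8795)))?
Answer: -2149152250/14075976461 ≈ -0.15268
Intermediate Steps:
1/(-31622/34790/(-33950) + 25432/(-12678 - 1*(-8795))) = 1/(-31622*1/34790*(-1/33950) + 25432/(-12678 + 8795)) = 1/(-15811/17395*(-1/33950) + 25432/(-3883)) = 1/(163/6088250 + 25432*(-1/3883)) = 1/(163/6088250 - 2312/353) = 1/(-14075976461/2149152250) = -2149152250/14075976461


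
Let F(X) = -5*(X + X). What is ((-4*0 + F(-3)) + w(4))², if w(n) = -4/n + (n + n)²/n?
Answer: 2025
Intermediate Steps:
F(X) = -10*X
w(n) = -4/n + 4*n (w(n) = -4/n + (2*n)²/n = -4/n + (4*n²)/n = -4/n + 4*n)
((-4*0 + F(-3)) + w(4))² = ((-4*0 - 10*(-3)) + (-4/4 + 4*4))² = ((0 + 30) + (-4*¼ + 16))² = (30 + (-1 + 16))² = (30 + 15)² = 45² = 2025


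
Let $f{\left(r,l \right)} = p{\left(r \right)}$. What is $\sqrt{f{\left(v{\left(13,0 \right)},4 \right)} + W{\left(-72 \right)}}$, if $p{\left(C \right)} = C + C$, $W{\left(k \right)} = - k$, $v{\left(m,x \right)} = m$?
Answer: $7 \sqrt{2} \approx 9.8995$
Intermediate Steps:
$p{\left(C \right)} = 2 C$
$f{\left(r,l \right)} = 2 r$
$\sqrt{f{\left(v{\left(13,0 \right)},4 \right)} + W{\left(-72 \right)}} = \sqrt{2 \cdot 13 - -72} = \sqrt{26 + 72} = \sqrt{98} = 7 \sqrt{2}$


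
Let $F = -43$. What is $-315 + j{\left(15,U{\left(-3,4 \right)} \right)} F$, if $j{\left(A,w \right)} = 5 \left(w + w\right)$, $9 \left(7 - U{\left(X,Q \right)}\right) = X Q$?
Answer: $- \frac{11695}{3} \approx -3898.3$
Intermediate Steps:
$U{\left(X,Q \right)} = 7 - \frac{Q X}{9}$ ($U{\left(X,Q \right)} = 7 - \frac{X Q}{9} = 7 - \frac{Q X}{9}$)
$j{\left(A,w \right)} = 10 w$ ($j{\left(A,w \right)} = 5 \cdot 2 w = 10 w$)
$-315 + j{\left(15,U{\left(-3,4 \right)} \right)} F = -315 + 10 \left(7 - \frac{4}{9} \left(-3\right)\right) \left(-43\right) = -315 + 10 \left(7 + \frac{4}{3}\right) \left(-43\right) = -315 + 10 \cdot \frac{25}{3} \left(-43\right) = -315 + \frac{250}{3} \left(-43\right) = -315 - \frac{10750}{3} = - \frac{11695}{3}$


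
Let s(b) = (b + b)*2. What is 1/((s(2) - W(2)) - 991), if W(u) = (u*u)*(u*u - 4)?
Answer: -1/983 ≈ -0.0010173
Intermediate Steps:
W(u) = u²*(-4 + u²) (W(u) = u²*(u² - 4) = u²*(-4 + u²))
s(b) = 4*b (s(b) = (2*b)*2 = 4*b)
1/((s(2) - W(2)) - 991) = 1/((4*2 - 2²*(-4 + 2²)) - 991) = 1/((8 - 4*(-4 + 4)) - 991) = 1/((8 - 4*0) - 991) = 1/((8 - 1*0) - 991) = 1/((8 + 0) - 991) = 1/(8 - 991) = 1/(-983) = -1/983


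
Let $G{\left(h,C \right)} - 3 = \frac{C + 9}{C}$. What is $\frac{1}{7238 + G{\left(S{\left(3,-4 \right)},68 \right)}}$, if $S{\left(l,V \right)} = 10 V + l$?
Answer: $\frac{68}{492465} \approx 0.00013808$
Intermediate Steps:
$S{\left(l,V \right)} = l + 10 V$
$G{\left(h,C \right)} = 3 + \frac{9 + C}{C}$ ($G{\left(h,C \right)} = 3 + \frac{C + 9}{C} = 3 + \frac{9 + C}{C}$)
$\frac{1}{7238 + G{\left(S{\left(3,-4 \right)},68 \right)}} = \frac{1}{7238 + \left(4 + \frac{9}{68}\right)} = \frac{1}{7238 + \frac{281}{68}} = \frac{1}{\frac{492465}{68}} = \frac{68}{492465}$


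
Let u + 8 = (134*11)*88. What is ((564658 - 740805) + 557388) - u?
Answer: 251537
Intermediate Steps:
u = 129704 (u = -8 + (134*11)*88 = -8 + 1474*88 = -8 + 129712 = 129704)
((564658 - 740805) + 557388) - u = ((564658 - 740805) + 557388) - 1*129704 = (-176147 + 557388) - 129704 = 381241 - 129704 = 251537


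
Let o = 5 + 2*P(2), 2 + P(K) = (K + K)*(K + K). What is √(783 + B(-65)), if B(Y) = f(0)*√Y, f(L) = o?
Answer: √(783 + 33*I*√65) ≈ 28.372 + 4.6886*I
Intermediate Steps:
P(K) = -2 + 4*K² (P(K) = -2 + (K + K)*(K + K) = -2 + (2*K)*(2*K) = -2 + 4*K²)
o = 33 (o = 5 + 2*(-2 + 4*2²) = 5 + 2*(-2 + 4*4) = 5 + 2*(-2 + 16) = 5 + 2*14 = 5 + 28 = 33)
f(L) = 33
B(Y) = 33*√Y
√(783 + B(-65)) = √(783 + 33*√(-65)) = √(783 + 33*(I*√65)) = √(783 + 33*I*√65)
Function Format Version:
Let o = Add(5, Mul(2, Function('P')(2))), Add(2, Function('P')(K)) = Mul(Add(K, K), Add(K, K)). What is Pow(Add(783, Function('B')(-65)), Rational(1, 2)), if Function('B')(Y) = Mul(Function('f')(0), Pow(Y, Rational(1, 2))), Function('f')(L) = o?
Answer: Pow(Add(783, Mul(33, I, Pow(65, Rational(1, 2)))), Rational(1, 2)) ≈ Add(28.372, Mul(4.6886, I))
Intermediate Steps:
Function('P')(K) = Add(-2, Mul(4, Pow(K, 2))) (Function('P')(K) = Add(-2, Mul(Add(K, K), Add(K, K))) = Add(-2, Mul(Mul(2, K), Mul(2, K))) = Add(-2, Mul(4, Pow(K, 2))))
o = 33 (o = Add(5, Mul(2, Add(-2, Mul(4, Pow(2, 2))))) = Add(5, Mul(2, Add(-2, Mul(4, 4)))) = Add(5, Mul(2, Add(-2, 16))) = Add(5, Mul(2, 14)) = Add(5, 28) = 33)
Function('f')(L) = 33
Function('B')(Y) = Mul(33, Pow(Y, Rational(1, 2)))
Pow(Add(783, Function('B')(-65)), Rational(1, 2)) = Pow(Add(783, Mul(33, Pow(-65, Rational(1, 2)))), Rational(1, 2)) = Pow(Add(783, Mul(33, Mul(I, Pow(65, Rational(1, 2))))), Rational(1, 2)) = Pow(Add(783, Mul(33, I, Pow(65, Rational(1, 2)))), Rational(1, 2))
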